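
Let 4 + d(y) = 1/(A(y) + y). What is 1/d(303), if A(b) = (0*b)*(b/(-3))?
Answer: -303/1211 ≈ -0.25021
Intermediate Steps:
A(b) = 0 (A(b) = 0*(b*(-⅓)) = 0*(-b/3) = 0)
d(y) = -4 + 1/y (d(y) = -4 + 1/(0 + y) = -4 + 1/y)
1/d(303) = 1/(-4 + 1/303) = 1/(-1211/303) = -303/1211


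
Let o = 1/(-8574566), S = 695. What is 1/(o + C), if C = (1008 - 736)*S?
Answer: 8574566/1620935956639 ≈ 5.2899e-6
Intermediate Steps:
o = -1/8574566 ≈ -1.1662e-7
C = 189040 (C = (1008 - 736)*695 = 272*695 = 189040)
1/(o + C) = 1/(-1/8574566 + 189040) = 1/(1620935956639/8574566) = 8574566/1620935956639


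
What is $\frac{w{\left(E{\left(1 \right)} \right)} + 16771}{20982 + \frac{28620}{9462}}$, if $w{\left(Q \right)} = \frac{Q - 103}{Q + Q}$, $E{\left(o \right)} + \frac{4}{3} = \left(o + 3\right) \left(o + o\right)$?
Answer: $\frac{352486309}{441245120} \approx 0.79884$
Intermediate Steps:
$E{\left(o \right)} = - \frac{4}{3} + 2 o \left(3 + o\right)$ ($E{\left(o \right)} = - \frac{4}{3} + \left(o + 3\right) \left(o + o\right) = - \frac{4}{3} + \left(3 + o\right) 2 o = - \frac{4}{3} + 2 o \left(3 + o\right)$)
$w{\left(Q \right)} = \frac{-103 + Q}{2 Q}$
$\frac{w{\left(E{\left(1 \right)} \right)} + 16771}{20982 + \frac{28620}{9462}} = \frac{\frac{-103 + \left(- \frac{4}{3} + 2 \cdot 1^{2} + 6 \cdot 1\right)}{2 \left(- \frac{4}{3} + 2 \cdot 1^{2} + 6 \cdot 1\right)} + 16771}{20982 + \frac{28620}{9462}} = \frac{\frac{-103 + \left(- \frac{4}{3} + 2 \cdot 1 + 6\right)}{2 \left(- \frac{4}{3} + 2 \cdot 1 + 6\right)} + 16771}{20982 + 28620 \cdot \frac{1}{9462}} = \frac{\frac{-103 + \left(- \frac{4}{3} + 2 + 6\right)}{2 \left(- \frac{4}{3} + 2 + 6\right)} + 16771}{20982 + \frac{4770}{1577}} = \frac{\frac{-103 + \frac{20}{3}}{2 \cdot \frac{20}{3}} + 16771}{\frac{33093384}{1577}} = \left(\frac{1}{2} \cdot \frac{3}{20} \left(- \frac{289}{3}\right) + 16771\right) \frac{1577}{33093384} = \left(- \frac{289}{40} + 16771\right) \frac{1577}{33093384} = \frac{670551}{40} \cdot \frac{1577}{33093384} = \frac{352486309}{441245120}$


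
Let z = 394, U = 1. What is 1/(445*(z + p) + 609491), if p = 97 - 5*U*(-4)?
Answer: 1/836886 ≈ 1.1949e-6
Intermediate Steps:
p = 117 (p = 97 - 5*1*(-4) = 97 - 5*(-4) = 97 - 1*(-20) = 97 + 20 = 117)
1/(445*(z + p) + 609491) = 1/(445*(394 + 117) + 609491) = 1/(445*511 + 609491) = 1/(227395 + 609491) = 1/836886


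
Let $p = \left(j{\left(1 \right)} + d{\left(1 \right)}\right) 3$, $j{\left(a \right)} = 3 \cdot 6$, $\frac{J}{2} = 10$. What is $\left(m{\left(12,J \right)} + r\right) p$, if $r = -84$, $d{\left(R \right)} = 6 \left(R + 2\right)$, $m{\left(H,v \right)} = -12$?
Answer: $-10368$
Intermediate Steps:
$J = 20$ ($J = 2 \cdot 10 = 20$)
$j{\left(a \right)} = 18$
$d{\left(R \right)} = 12 + 6 R$ ($d{\left(R \right)} = 6 \left(2 + R\right) = 12 + 6 R$)
$p = 108$ ($p = \left(18 + \left(12 + 6 \cdot 1\right)\right) 3 = \left(18 + \left(12 + 6\right)\right) 3 = \left(18 + 18\right) 3 = 36 \cdot 3 = 108$)
$\left(m{\left(12,J \right)} + r\right) p = \left(-12 - 84\right) 108 = \left(-96\right) 108 = -10368$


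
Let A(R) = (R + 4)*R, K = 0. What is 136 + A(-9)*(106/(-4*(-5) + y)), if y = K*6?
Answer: 749/2 ≈ 374.50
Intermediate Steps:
y = 0 (y = 0*6 = 0)
A(R) = R*(4 + R) (A(R) = (4 + R)*R = R*(4 + R))
136 + A(-9)*(106/(-4*(-5) + y)) = 136 + (-9*(4 - 9))*(106/(-4*(-5) + 0)) = 136 + (-9*(-5))*(106/(20 + 0)) = 136 + 45*(106/20) = 136 + 45*(106*(1/20)) = 136 + 45*(53/10) = 136 + 477/2 = 749/2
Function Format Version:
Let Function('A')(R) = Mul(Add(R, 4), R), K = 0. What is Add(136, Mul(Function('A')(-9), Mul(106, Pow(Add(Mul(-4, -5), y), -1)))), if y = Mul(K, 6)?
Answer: Rational(749, 2) ≈ 374.50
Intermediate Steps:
y = 0 (y = Mul(0, 6) = 0)
Function('A')(R) = Mul(R, Add(4, R)) (Function('A')(R) = Mul(Add(4, R), R) = Mul(R, Add(4, R)))
Add(136, Mul(Function('A')(-9), Mul(106, Pow(Add(Mul(-4, -5), y), -1)))) = Add(136, Mul(Mul(-9, Add(4, -9)), Mul(106, Pow(Add(Mul(-4, -5), 0), -1)))) = Add(136, Mul(Mul(-9, -5), Mul(106, Pow(Add(20, 0), -1)))) = Add(136, Mul(45, Mul(106, Pow(20, -1)))) = Add(136, Mul(45, Mul(106, Rational(1, 20)))) = Add(136, Mul(45, Rational(53, 10))) = Add(136, Rational(477, 2)) = Rational(749, 2)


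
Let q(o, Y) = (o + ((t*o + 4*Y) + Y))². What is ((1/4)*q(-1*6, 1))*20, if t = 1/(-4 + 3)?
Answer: 125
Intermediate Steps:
t = -1 (t = 1/(-1) = -1)
q(o, Y) = 25*Y² (q(o, Y) = (o + ((-o + 4*Y) + Y))² = (o + (-o + 5*Y))² = (5*Y)² = 25*Y²)
((1/4)*q(-1*6, 1))*20 = ((1/4)*(25*1²))*20 = ((1*(¼))*(25*1))*20 = ((¼)*25)*20 = (25/4)*20 = 125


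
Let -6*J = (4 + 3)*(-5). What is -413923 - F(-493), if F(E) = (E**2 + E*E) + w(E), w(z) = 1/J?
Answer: -31500741/35 ≈ -9.0002e+5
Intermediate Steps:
J = 35/6 (J = -(4 + 3)*(-5)/6 = -7*(-5)/6 = -1/6*(-35) = 35/6 ≈ 5.8333)
w(z) = 6/35 (w(z) = 1/(35/6) = 6/35)
F(E) = 6/35 + 2*E**2 (F(E) = (E**2 + E*E) + 6/35 = (E**2 + E**2) + 6/35 = 2*E**2 + 6/35 = 6/35 + 2*E**2)
-413923 - F(-493) = -413923 - (6/35 + 2*(-493)**2) = -413923 - (6/35 + 2*243049) = -413923 - (6/35 + 486098) = -413923 - 1*17013436/35 = -413923 - 17013436/35 = -31500741/35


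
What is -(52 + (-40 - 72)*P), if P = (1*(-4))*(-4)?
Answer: 1740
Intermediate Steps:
P = 16 (P = -4*(-4) = 16)
-(52 + (-40 - 72)*P) = -(52 + (-40 - 72)*16) = -(52 - 112*16) = -(52 - 1792) = -1*(-1740) = 1740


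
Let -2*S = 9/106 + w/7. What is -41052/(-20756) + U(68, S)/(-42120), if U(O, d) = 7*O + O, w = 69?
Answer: 53681843/27320085 ≈ 1.9649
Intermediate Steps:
S = -7377/1484 (S = -(9/106 + 69/7)/2 = -1/2*7377/742 = -7377/1484 ≈ -4.9710)
U(O, d) = 8*O
-41052/(-20756) + U(68, S)/(-42120) = -41052/(-20756) + (8*68)/(-42120) = -41052*(-1/20756) + 544*(-1/42120) = 10263/5189 - 68/5265 = 53681843/27320085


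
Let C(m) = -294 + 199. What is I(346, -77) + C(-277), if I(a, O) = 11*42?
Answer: 367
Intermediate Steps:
C(m) = -95
I(a, O) = 462
I(346, -77) + C(-277) = 462 - 95 = 367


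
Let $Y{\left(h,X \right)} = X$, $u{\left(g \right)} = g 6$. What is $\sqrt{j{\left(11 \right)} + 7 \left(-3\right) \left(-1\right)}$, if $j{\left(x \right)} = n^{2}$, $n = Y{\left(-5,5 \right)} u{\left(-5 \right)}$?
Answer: $\sqrt{22521} \approx 150.07$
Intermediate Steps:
$u{\left(g \right)} = 6 g$
$n = -150$ ($n = 5 \cdot 6 \left(-5\right) = 5 \left(-30\right) = -150$)
$j{\left(x \right)} = 22500$ ($j{\left(x \right)} = \left(-150\right)^{2} = 22500$)
$\sqrt{j{\left(11 \right)} + 7 \left(-3\right) \left(-1\right)} = \sqrt{22500 + 7 \left(-3\right) \left(-1\right)} = \sqrt{22500 - -21} = \sqrt{22500 + 21} = \sqrt{22521}$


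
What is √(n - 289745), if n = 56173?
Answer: 2*I*√58393 ≈ 483.29*I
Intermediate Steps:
√(n - 289745) = √(56173 - 289745) = √(-233572) = 2*I*√58393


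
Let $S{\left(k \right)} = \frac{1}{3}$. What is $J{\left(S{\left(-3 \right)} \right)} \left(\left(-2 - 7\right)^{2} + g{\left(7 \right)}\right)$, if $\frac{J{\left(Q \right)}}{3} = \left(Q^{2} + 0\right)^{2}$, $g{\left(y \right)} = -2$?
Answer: $\frac{79}{27} \approx 2.9259$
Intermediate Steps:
$S{\left(k \right)} = \frac{1}{3}$
$J{\left(Q \right)} = 3 Q^{4}$ ($J{\left(Q \right)} = 3 \left(Q^{2} + 0\right)^{2} = 3 \left(Q^{2}\right)^{2} = 3 Q^{4}$)
$J{\left(S{\left(-3 \right)} \right)} \left(\left(-2 - 7\right)^{2} + g{\left(7 \right)}\right) = \frac{3}{81} \left(\left(-2 - 7\right)^{2} - 2\right) = 3 \cdot \frac{1}{81} \left(\left(-2 - 7\right)^{2} - 2\right) = \frac{\left(-2 - 7\right)^{2} - 2}{27} = \frac{\left(-9\right)^{2} - 2}{27} = \frac{81 - 2}{27} = \frac{1}{27} \cdot 79 = \frac{79}{27}$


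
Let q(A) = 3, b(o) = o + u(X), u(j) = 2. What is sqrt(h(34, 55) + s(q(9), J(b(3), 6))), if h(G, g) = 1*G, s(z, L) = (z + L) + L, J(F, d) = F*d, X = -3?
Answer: sqrt(97) ≈ 9.8489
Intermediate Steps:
b(o) = 2 + o (b(o) = o + 2 = 2 + o)
s(z, L) = z + 2*L (s(z, L) = (L + z) + L = z + 2*L)
h(G, g) = G
sqrt(h(34, 55) + s(q(9), J(b(3), 6))) = sqrt(34 + (3 + 2*((2 + 3)*6))) = sqrt(34 + (3 + 2*(5*6))) = sqrt(34 + (3 + 2*30)) = sqrt(34 + (3 + 60)) = sqrt(34 + 63) = sqrt(97)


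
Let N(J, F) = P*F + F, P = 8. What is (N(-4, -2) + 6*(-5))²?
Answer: 2304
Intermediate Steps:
N(J, F) = 9*F (N(J, F) = 8*F + F = 9*F)
(N(-4, -2) + 6*(-5))² = (9*(-2) + 6*(-5))² = (-18 - 30)² = (-48)² = 2304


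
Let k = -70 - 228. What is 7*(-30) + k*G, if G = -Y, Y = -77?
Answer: -23156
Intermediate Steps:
G = 77 (G = -1*(-77) = 77)
k = -298
7*(-30) + k*G = 7*(-30) - 298*77 = -210 - 22946 = -23156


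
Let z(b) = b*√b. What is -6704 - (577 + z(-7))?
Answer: -7281 + 7*I*√7 ≈ -7281.0 + 18.52*I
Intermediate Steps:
z(b) = b^(3/2)
-6704 - (577 + z(-7)) = -6704 - (577 + (-7)^(3/2)) = -6704 - (577 - 7*I*√7) = -6704 + (-577 + 7*I*√7) = -7281 + 7*I*√7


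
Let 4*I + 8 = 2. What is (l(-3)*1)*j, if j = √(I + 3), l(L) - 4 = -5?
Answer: -√6/2 ≈ -1.2247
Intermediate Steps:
I = -3/2 (I = -2 + (¼)*2 = -2 + ½ = -3/2 ≈ -1.5000)
l(L) = -1 (l(L) = 4 - 5 = -1)
j = √6/2 (j = √(-3/2 + 3) = √(3/2) = √6/2 ≈ 1.2247)
(l(-3)*1)*j = (-1*1)*(√6/2) = -√6/2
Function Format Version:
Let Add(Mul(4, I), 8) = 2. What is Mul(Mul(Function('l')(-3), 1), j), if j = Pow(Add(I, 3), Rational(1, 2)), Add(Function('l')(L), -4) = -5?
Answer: Mul(Rational(-1, 2), Pow(6, Rational(1, 2))) ≈ -1.2247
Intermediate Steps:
I = Rational(-3, 2) (I = Add(-2, Mul(Rational(1, 4), 2)) = Add(-2, Rational(1, 2)) = Rational(-3, 2) ≈ -1.5000)
Function('l')(L) = -1 (Function('l')(L) = Add(4, -5) = -1)
j = Mul(Rational(1, 2), Pow(6, Rational(1, 2))) (j = Pow(Add(Rational(-3, 2), 3), Rational(1, 2)) = Pow(Rational(3, 2), Rational(1, 2)) = Mul(Rational(1, 2), Pow(6, Rational(1, 2))) ≈ 1.2247)
Mul(Mul(Function('l')(-3), 1), j) = Mul(Mul(-1, 1), Mul(Rational(1, 2), Pow(6, Rational(1, 2)))) = Mul(-1, Mul(Rational(1, 2), Pow(6, Rational(1, 2)))) = Mul(Rational(-1, 2), Pow(6, Rational(1, 2)))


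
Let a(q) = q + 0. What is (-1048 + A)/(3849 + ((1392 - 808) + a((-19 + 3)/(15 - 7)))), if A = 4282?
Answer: 154/211 ≈ 0.72986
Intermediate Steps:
a(q) = q
(-1048 + A)/(3849 + ((1392 - 808) + a((-19 + 3)/(15 - 7)))) = (-1048 + 4282)/(3849 + ((1392 - 808) + (-19 + 3)/(15 - 7))) = 3234/(3849 + (584 - 16/8)) = 3234/(3849 + (584 - 16*⅛)) = 3234/(3849 + (584 - 2)) = 3234/(3849 + 582) = 3234/4431 = 3234*(1/4431) = 154/211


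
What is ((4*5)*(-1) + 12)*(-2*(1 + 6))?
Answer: 112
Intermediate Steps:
((4*5)*(-1) + 12)*(-2*(1 + 6)) = (20*(-1) + 12)*(-2*7) = (-20 + 12)*(-14) = -8*(-14) = 112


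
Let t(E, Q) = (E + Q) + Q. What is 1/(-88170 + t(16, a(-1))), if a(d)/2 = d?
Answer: -1/88158 ≈ -1.1343e-5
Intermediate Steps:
a(d) = 2*d
t(E, Q) = E + 2*Q
1/(-88170 + t(16, a(-1))) = 1/(-88170 + (16 + 2*(2*(-1)))) = 1/(-88170 + (16 + 2*(-2))) = 1/(-88170 + (16 - 4)) = 1/(-88170 + 12) = 1/(-88158) = -1/88158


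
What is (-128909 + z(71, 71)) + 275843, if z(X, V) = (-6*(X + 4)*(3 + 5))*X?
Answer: -108666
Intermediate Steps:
z(X, V) = X*(-192 - 48*X) (z(X, V) = (-6*(4 + X)*8)*X = (-6*(32 + 8*X))*X = (-192 - 48*X)*X = X*(-192 - 48*X))
(-128909 + z(71, 71)) + 275843 = (-128909 - 48*71*(4 + 71)) + 275843 = (-128909 - 48*71*75) + 275843 = (-128909 - 255600) + 275843 = -384509 + 275843 = -108666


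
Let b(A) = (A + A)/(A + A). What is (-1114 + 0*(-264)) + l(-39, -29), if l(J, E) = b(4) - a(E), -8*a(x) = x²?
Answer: -8063/8 ≈ -1007.9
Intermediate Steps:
a(x) = -x²/8
b(A) = 1 (b(A) = (2*A)/((2*A)) = (2*A)*(1/(2*A)) = 1)
l(J, E) = 1 + E²/8 (l(J, E) = 1 - (-1)*E²/8 = 1 + E²/8)
(-1114 + 0*(-264)) + l(-39, -29) = (-1114 + 0*(-264)) + (1 + (⅛)*(-29)²) = (-1114 + 0) + (1 + (⅛)*841) = -1114 + (1 + 841/8) = -1114 + 849/8 = -8063/8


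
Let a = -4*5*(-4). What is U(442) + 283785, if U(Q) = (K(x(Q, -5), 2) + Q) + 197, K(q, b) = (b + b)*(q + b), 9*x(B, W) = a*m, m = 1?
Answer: 2560208/9 ≈ 2.8447e+5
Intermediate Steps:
a = 80 (a = -20*(-4) = 80)
x(B, W) = 80/9 (x(B, W) = (80*1)/9 = (1/9)*80 = 80/9)
K(q, b) = 2*b*(b + q) (K(q, b) = (2*b)*(b + q) = 2*b*(b + q))
U(Q) = 2165/9 + Q (U(Q) = (2*2*(2 + 80/9) + Q) + 197 = (2*2*(98/9) + Q) + 197 = (392/9 + Q) + 197 = 2165/9 + Q)
U(442) + 283785 = (2165/9 + 442) + 283785 = 6143/9 + 283785 = 2560208/9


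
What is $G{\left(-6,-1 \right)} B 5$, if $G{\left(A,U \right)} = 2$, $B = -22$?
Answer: $-220$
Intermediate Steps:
$G{\left(-6,-1 \right)} B 5 = 2 \left(-22\right) 5 = \left(-44\right) 5 = -220$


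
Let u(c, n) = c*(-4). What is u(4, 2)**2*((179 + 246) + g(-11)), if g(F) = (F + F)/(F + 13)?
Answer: 105984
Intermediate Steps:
u(c, n) = -4*c
g(F) = 2*F/(13 + F) (g(F) = (2*F)/(13 + F) = 2*F/(13 + F))
u(4, 2)**2*((179 + 246) + g(-11)) = (-4*4)**2*((179 + 246) + 2*(-11)/(13 - 11)) = (-16)**2*(425 + 2*(-11)/2) = 256*(425 + 2*(-11)*(1/2)) = 256*(425 - 11) = 256*414 = 105984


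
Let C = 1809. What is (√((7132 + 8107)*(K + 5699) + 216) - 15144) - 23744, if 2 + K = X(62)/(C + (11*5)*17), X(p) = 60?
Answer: -38888 + √17016157914/14 ≈ -29570.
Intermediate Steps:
K = -1357/686 (K = -2 + 60/(1809 + (11*5)*17) = -2 + 60/(1809 + 55*17) = -2 + 60/(1809 + 935) = -2 + 60/2744 = -2 + 60*(1/2744) = -2 + 15/686 = -1357/686 ≈ -1.9781)
(√((7132 + 8107)*(K + 5699) + 216) - 15144) - 23744 = (√((7132 + 8107)*(-1357/686 + 5699) + 216) - 15144) - 23744 = (√(15239*(3908157/686) + 216) - 15144) - 23744 = (√(1215436827/14 + 216) - 15144) - 23744 = (√(1215439851/14) - 15144) - 23744 = (√17016157914/14 - 15144) - 23744 = (-15144 + √17016157914/14) - 23744 = -38888 + √17016157914/14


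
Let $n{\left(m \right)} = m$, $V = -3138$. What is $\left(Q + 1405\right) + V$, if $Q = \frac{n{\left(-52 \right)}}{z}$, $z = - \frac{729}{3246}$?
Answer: $- \frac{364855}{243} \approx -1501.5$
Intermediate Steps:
$z = - \frac{243}{1082}$ ($z = \left(-729\right) \frac{1}{3246} = - \frac{243}{1082} \approx -0.22458$)
$Q = \frac{56264}{243}$ ($Q = - \frac{52}{- \frac{243}{1082}} = \left(-52\right) \left(- \frac{1082}{243}\right) = \frac{56264}{243} \approx 231.54$)
$\left(Q + 1405\right) + V = \left(\frac{56264}{243} + 1405\right) - 3138 = \frac{397679}{243} - 3138 = - \frac{364855}{243}$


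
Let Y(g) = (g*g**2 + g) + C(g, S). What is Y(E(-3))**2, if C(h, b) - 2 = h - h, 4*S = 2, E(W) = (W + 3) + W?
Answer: 784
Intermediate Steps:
E(W) = 3 + 2*W (E(W) = (3 + W) + W = 3 + 2*W)
S = 1/2 (S = (1/4)*2 = 1/2 ≈ 0.50000)
C(h, b) = 2 (C(h, b) = 2 + (h - h) = 2 + 0 = 2)
Y(g) = 2 + g + g**3 (Y(g) = (g*g**2 + g) + 2 = (g**3 + g) + 2 = (g + g**3) + 2 = 2 + g + g**3)
Y(E(-3))**2 = (2 + (3 + 2*(-3)) + (3 + 2*(-3))**3)**2 = (2 + (3 - 6) + (3 - 6)**3)**2 = (2 - 3 + (-3)**3)**2 = (2 - 3 - 27)**2 = (-28)**2 = 784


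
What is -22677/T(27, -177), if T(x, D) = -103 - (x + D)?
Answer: -22677/47 ≈ -482.49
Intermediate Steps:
T(x, D) = -103 - D - x (T(x, D) = -103 - (D + x) = -103 + (-D - x) = -103 - D - x)
-22677/T(27, -177) = -22677/(-103 - 1*(-177) - 1*27) = -22677/(-103 + 177 - 27) = -22677/47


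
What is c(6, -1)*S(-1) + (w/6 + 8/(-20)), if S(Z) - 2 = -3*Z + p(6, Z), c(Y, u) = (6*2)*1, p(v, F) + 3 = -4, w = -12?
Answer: -132/5 ≈ -26.400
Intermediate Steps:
p(v, F) = -7 (p(v, F) = -3 - 4 = -7)
c(Y, u) = 12 (c(Y, u) = 12*1 = 12)
S(Z) = -5 - 3*Z (S(Z) = 2 + (-3*Z - 7) = 2 + (-7 - 3*Z) = -5 - 3*Z)
c(6, -1)*S(-1) + (w/6 + 8/(-20)) = 12*(-5 - 3*(-1)) + (-12/6 + 8/(-20)) = 12*(-5 + 3) + (-12*⅙ + 8*(-1/20)) = 12*(-2) + (-2 - ⅖) = -24 - 12/5 = -132/5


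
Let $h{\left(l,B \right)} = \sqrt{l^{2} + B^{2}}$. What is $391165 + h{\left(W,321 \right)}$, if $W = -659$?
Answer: $391165 + \sqrt{537322} \approx 3.919 \cdot 10^{5}$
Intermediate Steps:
$h{\left(l,B \right)} = \sqrt{B^{2} + l^{2}}$
$391165 + h{\left(W,321 \right)} = 391165 + \sqrt{321^{2} + \left(-659\right)^{2}} = 391165 + \sqrt{103041 + 434281} = 391165 + \sqrt{537322}$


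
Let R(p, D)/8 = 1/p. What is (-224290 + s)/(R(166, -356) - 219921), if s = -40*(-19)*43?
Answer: 15903630/18253439 ≈ 0.87127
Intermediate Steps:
s = 32680 (s = 760*43 = 32680)
R(p, D) = 8/p
(-224290 + s)/(R(166, -356) - 219921) = (-224290 + 32680)/(8/166 - 219921) = -191610/(8*(1/166) - 219921) = -191610/(4/83 - 219921) = -191610/(-18253439/83) = -191610*(-83/18253439) = 15903630/18253439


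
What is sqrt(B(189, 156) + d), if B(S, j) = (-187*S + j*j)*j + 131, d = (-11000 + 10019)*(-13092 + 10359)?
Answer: 4*sqrt(60257) ≈ 981.89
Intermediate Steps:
d = 2681073 (d = -981*(-2733) = 2681073)
B(S, j) = 131 + j*(j**2 - 187*S) (B(S, j) = (-187*S + j**2)*j + 131 = (j**2 - 187*S)*j + 131 = j*(j**2 - 187*S) + 131 = 131 + j*(j**2 - 187*S))
sqrt(B(189, 156) + d) = sqrt((131 + 156**3 - 187*189*156) + 2681073) = sqrt((131 + 3796416 - 5513508) + 2681073) = sqrt(-1716961 + 2681073) = sqrt(964112) = 4*sqrt(60257)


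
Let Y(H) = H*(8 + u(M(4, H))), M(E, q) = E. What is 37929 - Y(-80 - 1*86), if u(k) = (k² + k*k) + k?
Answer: 45233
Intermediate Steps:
u(k) = k + 2*k² (u(k) = (k² + k²) + k = 2*k² + k = k + 2*k²)
Y(H) = 44*H (Y(H) = H*(8 + 4*(1 + 2*4)) = H*(8 + 4*(1 + 8)) = H*(8 + 4*9) = H*(8 + 36) = H*44 = 44*H)
37929 - Y(-80 - 1*86) = 37929 - 44*(-80 - 1*86) = 37929 - 44*(-80 - 86) = 37929 - 44*(-166) = 37929 - 1*(-7304) = 37929 + 7304 = 45233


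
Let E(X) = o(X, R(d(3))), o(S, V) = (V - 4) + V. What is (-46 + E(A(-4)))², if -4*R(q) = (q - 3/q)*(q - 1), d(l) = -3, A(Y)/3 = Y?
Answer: 2916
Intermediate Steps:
A(Y) = 3*Y
R(q) = -(-1 + q)*(q - 3/q)/4 (R(q) = -(q - 3/q)*(q - 1)/4 = -(q - 3/q)*(-1 + q)/4 = -(-1 + q)*(q - 3/q)/4)
o(S, V) = -4 + 2*V (o(S, V) = (-4 + V) + V = -4 + 2*V)
E(X) = -8 (E(X) = -4 + 2*((¼)*(-3 - 3*(3 - 3 - 1*(-3)²))/(-3)) = -4 + 2*((¼)*(-⅓)*(-3 - 3*(3 - 3 - 1*9))) = -4 + 2*((¼)*(-⅓)*(-3 - 3*(3 - 3 - 9))) = -4 + 2*((¼)*(-⅓)*(-3 - 3*(-9))) = -4 + 2*((¼)*(-⅓)*(-3 + 27)) = -4 + 2*((¼)*(-⅓)*24) = -4 + 2*(-2) = -4 - 4 = -8)
(-46 + E(A(-4)))² = (-46 - 8)² = (-54)² = 2916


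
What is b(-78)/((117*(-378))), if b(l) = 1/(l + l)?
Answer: 1/6899256 ≈ 1.4494e-7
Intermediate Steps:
b(l) = 1/(2*l)
b(-78)/((117*(-378))) = ((1/2)/(-78))/((117*(-378))) = ((1/2)*(-1/78))/(-44226) = -1/156*(-1/44226) = 1/6899256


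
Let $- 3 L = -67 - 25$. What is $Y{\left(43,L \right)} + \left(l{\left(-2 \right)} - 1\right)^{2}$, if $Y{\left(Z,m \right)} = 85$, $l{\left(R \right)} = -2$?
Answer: $94$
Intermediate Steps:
$L = \frac{92}{3}$ ($L = - \frac{-67 - 25}{3} = \left(- \frac{1}{3}\right) \left(-92\right) = \frac{92}{3} \approx 30.667$)
$Y{\left(43,L \right)} + \left(l{\left(-2 \right)} - 1\right)^{2} = 85 + \left(-2 - 1\right)^{2} = 85 + \left(-3\right)^{2} = 85 + 9 = 94$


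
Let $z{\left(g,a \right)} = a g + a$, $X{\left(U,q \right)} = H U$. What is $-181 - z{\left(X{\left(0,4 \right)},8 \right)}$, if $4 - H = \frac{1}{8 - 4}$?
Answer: $-189$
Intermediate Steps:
$H = \frac{15}{4}$ ($H = 4 - \frac{1}{8 - 4} = 4 - \frac{1}{4} = \frac{15}{4} \approx 3.75$)
$X{\left(U,q \right)} = \frac{15 U}{4}$
$z{\left(g,a \right)} = a + a g$
$-181 - z{\left(X{\left(0,4 \right)},8 \right)} = -181 - 8 \left(1 + \frac{15}{4} \cdot 0\right) = -181 - 8 \left(1 + 0\right) = -181 - 8 \cdot 1 = -181 - 8 = -189$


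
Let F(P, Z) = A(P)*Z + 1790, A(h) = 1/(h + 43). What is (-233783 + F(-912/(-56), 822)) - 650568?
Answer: -366257061/415 ≈ -8.8255e+5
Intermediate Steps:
A(h) = 1/(43 + h)
F(P, Z) = 1790 + Z/(43 + P) (F(P, Z) = Z/(43 + P) + 1790 = 1790 + Z/(43 + P))
(-233783 + F(-912/(-56), 822)) - 650568 = (-233783 + (76970 + 822 + 1790*(-912/(-56)))/(43 - 912/(-56))) - 650568 = (-233783 + (76970 + 822 + 1790*(-912*(-1)/56))/(43 - 912*(-1)/56)) - 650568 = (-233783 + (76970 + 822 + 1790*(-16*(-57/56)))/(43 - 16*(-57/56))) - 650568 = (-233783 + (76970 + 822 + 1790*(114/7))/(43 + 114/7)) - 650568 = (-233783 + (76970 + 822 + 204060/7)/(415/7)) - 650568 = (-233783 + (7/415)*(748604/7)) - 650568 = (-233783 + 748604/415) - 650568 = -96271341/415 - 650568 = -366257061/415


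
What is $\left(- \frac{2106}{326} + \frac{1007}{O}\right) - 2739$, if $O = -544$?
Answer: $- \frac{243609581}{88672} \approx -2747.3$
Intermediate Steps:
$\left(- \frac{2106}{326} + \frac{1007}{O}\right) - 2739 = \left(- \frac{2106}{326} + \frac{1007}{-544}\right) - 2739 = \left(\left(-2106\right) \frac{1}{326} + 1007 \left(- \frac{1}{544}\right)\right) - 2739 = \left(- \frac{1053}{163} - \frac{1007}{544}\right) - 2739 = - \frac{736973}{88672} - 2739 = - \frac{243609581}{88672}$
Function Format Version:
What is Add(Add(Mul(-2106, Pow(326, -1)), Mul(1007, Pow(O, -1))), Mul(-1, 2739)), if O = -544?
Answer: Rational(-243609581, 88672) ≈ -2747.3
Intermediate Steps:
Add(Add(Mul(-2106, Pow(326, -1)), Mul(1007, Pow(O, -1))), Mul(-1, 2739)) = Add(Add(Mul(-2106, Pow(326, -1)), Mul(1007, Pow(-544, -1))), Mul(-1, 2739)) = Add(Add(Mul(-2106, Rational(1, 326)), Mul(1007, Rational(-1, 544))), -2739) = Add(Add(Rational(-1053, 163), Rational(-1007, 544)), -2739) = Add(Rational(-736973, 88672), -2739) = Rational(-243609581, 88672)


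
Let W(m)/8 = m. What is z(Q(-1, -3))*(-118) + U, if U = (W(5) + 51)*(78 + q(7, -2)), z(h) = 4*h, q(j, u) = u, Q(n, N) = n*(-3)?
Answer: 5500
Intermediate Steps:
W(m) = 8*m
Q(n, N) = -3*n
U = 6916 (U = (8*5 + 51)*(78 - 2) = (40 + 51)*76 = 91*76 = 6916)
z(Q(-1, -3))*(-118) + U = (4*(-3*(-1)))*(-118) + 6916 = (4*3)*(-118) + 6916 = 12*(-118) + 6916 = -1416 + 6916 = 5500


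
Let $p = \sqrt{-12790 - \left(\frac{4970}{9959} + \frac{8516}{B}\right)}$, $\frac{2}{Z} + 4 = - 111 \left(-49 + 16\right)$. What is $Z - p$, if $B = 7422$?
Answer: $\frac{2}{3659} - \frac{i \sqrt{17471887340173907898}}{36957849} \approx 0.0005466 - 113.1 i$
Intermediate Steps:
$Z = \frac{2}{3659}$ ($Z = \frac{2}{-4 - 111 \left(-49 + 16\right)} = \frac{2}{-4 - -3663} = \frac{2}{-4 + 3663} = \frac{2}{3659} \approx 0.0005466$)
$p = \frac{i \sqrt{17471887340173907898}}{36957849}$ ($p = \sqrt{-12790 - \left(\frac{4258}{3711} + \frac{4970}{9959}\right)} = \sqrt{-12790 - \frac{60849092}{36957849}} = \sqrt{- \frac{472751737802}{36957849}} = \frac{i \sqrt{17471887340173907898}}{36957849} \approx 113.1 i$)
$Z - p = \frac{2}{3659} - \frac{i \sqrt{17471887340173907898}}{36957849}$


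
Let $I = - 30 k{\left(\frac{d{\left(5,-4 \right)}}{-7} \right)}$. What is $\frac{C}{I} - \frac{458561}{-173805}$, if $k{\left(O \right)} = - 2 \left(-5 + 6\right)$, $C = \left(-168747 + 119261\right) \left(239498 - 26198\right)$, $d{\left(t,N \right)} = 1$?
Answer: $- \frac{30576249629089}{173805} \approx -1.7592 \cdot 10^{8}$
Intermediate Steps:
$C = -10555363800$ ($C = \left(-49486\right) 213300 = -10555363800$)
$k{\left(O \right)} = -2$ ($k{\left(O \right)} = \left(-2\right) 1 = -2$)
$I = 60$ ($I = \left(-30\right) \left(-2\right) = 60$)
$\frac{C}{I} - \frac{458561}{-173805} = - \frac{10555363800}{60} - \frac{458561}{-173805} = \left(-10555363800\right) \frac{1}{60} - - \frac{458561}{173805} = -175922730 + \frac{458561}{173805} = - \frac{30576249629089}{173805}$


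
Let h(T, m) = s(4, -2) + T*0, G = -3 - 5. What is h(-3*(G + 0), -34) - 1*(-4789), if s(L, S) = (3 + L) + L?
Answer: 4800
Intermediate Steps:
G = -8
s(L, S) = 3 + 2*L
h(T, m) = 11 (h(T, m) = (3 + 2*4) + T*0 = (3 + 8) + 0 = 11 + 0 = 11)
h(-3*(G + 0), -34) - 1*(-4789) = 11 - 1*(-4789) = 11 + 4789 = 4800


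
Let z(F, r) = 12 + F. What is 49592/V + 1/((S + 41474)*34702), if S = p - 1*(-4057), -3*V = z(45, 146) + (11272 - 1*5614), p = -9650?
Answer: -61749104973599/2371996390110 ≈ -26.033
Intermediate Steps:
V = -1905 (V = -((12 + 45) + (11272 - 1*5614))/3 = -(57 + (11272 - 5614))/3 = -(57 + 5658)/3 = -⅓*5715 = -1905)
S = -5593 (S = -9650 - 1*(-4057) = -9650 + 4057 = -5593)
49592/V + 1/((S + 41474)*34702) = 49592/(-1905) + 1/((-5593 + 41474)*34702) = 49592*(-1/1905) + (1/34702)/35881 = -49592/1905 + (1/35881)*(1/34702) = -49592/1905 + 1/1245142462 = -61749104973599/2371996390110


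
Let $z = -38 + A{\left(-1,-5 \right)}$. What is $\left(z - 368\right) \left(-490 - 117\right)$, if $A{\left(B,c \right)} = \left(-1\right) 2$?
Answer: $247656$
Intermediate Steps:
$A{\left(B,c \right)} = -2$
$z = -40$ ($z = -38 - 2 = -40$)
$\left(z - 368\right) \left(-490 - 117\right) = \left(-40 - 368\right) \left(-490 - 117\right) = \left(-408\right) \left(-607\right) = 247656$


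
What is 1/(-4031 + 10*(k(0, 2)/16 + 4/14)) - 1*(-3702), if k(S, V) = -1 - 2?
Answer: 835471006/225681 ≈ 3702.0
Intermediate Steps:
k(S, V) = -3
1/(-4031 + 10*(k(0, 2)/16 + 4/14)) - 1*(-3702) = 1/(-4031 + 10*(-3/16 + 4/14)) - 1*(-3702) = 1/(-4031 + 10*(-3*1/16 + 4*(1/14))) + 3702 = 1/(-4031 + 10*(-3/16 + 2/7)) + 3702 = 1/(-4031 + 10*(11/112)) + 3702 = 1/(-4031 + 55/56) + 3702 = 1/(-225681/56) + 3702 = -56/225681 + 3702 = 835471006/225681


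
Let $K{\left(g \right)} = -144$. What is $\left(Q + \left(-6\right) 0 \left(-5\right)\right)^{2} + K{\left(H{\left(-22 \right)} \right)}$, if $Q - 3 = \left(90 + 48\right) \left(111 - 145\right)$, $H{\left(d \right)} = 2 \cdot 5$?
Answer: $21986577$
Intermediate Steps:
$H{\left(d \right)} = 10$
$Q = -4689$ ($Q = 3 + \left(90 + 48\right) \left(111 - 145\right) = 3 + 138 \left(111 - 145\right) = 3 + 138 \left(-34\right) = 3 - 4692 = -4689$)
$\left(Q + \left(-6\right) 0 \left(-5\right)\right)^{2} + K{\left(H{\left(-22 \right)} \right)} = \left(-4689 + \left(-6\right) 0 \left(-5\right)\right)^{2} - 144 = \left(-4689 + 0 \left(-5\right)\right)^{2} - 144 = \left(-4689 + 0\right)^{2} - 144 = \left(-4689\right)^{2} - 144 = 21986721 - 144 = 21986577$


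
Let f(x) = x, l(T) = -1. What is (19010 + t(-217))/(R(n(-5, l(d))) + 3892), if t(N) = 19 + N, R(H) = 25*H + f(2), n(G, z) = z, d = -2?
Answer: 18812/3869 ≈ 4.8622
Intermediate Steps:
R(H) = 2 + 25*H (R(H) = 25*H + 2 = 2 + 25*H)
(19010 + t(-217))/(R(n(-5, l(d))) + 3892) = (19010 + (19 - 217))/((2 + 25*(-1)) + 3892) = (19010 - 198)/((2 - 25) + 3892) = 18812/(-23 + 3892) = 18812/3869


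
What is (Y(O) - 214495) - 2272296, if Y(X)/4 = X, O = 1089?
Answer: -2482435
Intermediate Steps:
Y(X) = 4*X
(Y(O) - 214495) - 2272296 = (4*1089 - 214495) - 2272296 = (4356 - 214495) - 2272296 = -210139 - 2272296 = -2482435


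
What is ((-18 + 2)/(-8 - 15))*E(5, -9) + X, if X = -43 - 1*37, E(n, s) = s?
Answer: -1984/23 ≈ -86.261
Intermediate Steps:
X = -80 (X = -43 - 37 = -80)
((-18 + 2)/(-8 - 15))*E(5, -9) + X = ((-18 + 2)/(-8 - 15))*(-9) - 80 = -16/(-23)*(-9) - 80 = -16*(-1/23)*(-9) - 80 = (16/23)*(-9) - 80 = -144/23 - 80 = -1984/23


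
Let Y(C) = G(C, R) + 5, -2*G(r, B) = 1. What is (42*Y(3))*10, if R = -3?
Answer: 1890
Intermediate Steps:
G(r, B) = -1/2 (G(r, B) = -1/2*1 = -1/2)
Y(C) = 9/2 (Y(C) = -1/2 + 5 = 9/2)
(42*Y(3))*10 = (42*(9/2))*10 = 189*10 = 1890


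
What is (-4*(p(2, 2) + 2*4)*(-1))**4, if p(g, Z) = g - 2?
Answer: 1048576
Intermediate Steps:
p(g, Z) = -2 + g
(-4*(p(2, 2) + 2*4)*(-1))**4 = (-4*((-2 + 2) + 2*4)*(-1))**4 = (-4*(0 + 8)*(-1))**4 = (-4*8*(-1))**4 = (-32*(-1))**4 = 32**4 = 1048576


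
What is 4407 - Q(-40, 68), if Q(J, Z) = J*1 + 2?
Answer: 4445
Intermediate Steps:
Q(J, Z) = 2 + J (Q(J, Z) = J + 2 = 2 + J)
4407 - Q(-40, 68) = 4407 - (2 - 40) = 4407 - 1*(-38) = 4407 + 38 = 4445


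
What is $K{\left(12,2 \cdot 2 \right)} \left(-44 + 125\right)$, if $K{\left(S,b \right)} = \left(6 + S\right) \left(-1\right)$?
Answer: $-1458$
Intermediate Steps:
$K{\left(S,b \right)} = -6 - S$
$K{\left(12,2 \cdot 2 \right)} \left(-44 + 125\right) = \left(-6 - 12\right) \left(-44 + 125\right) = \left(-6 - 12\right) 81 = \left(-18\right) 81 = -1458$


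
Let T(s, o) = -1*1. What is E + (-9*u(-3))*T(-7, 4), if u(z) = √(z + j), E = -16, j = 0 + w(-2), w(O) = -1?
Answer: -16 + 18*I ≈ -16.0 + 18.0*I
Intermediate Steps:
T(s, o) = -1
j = -1 (j = 0 - 1 = -1)
u(z) = √(-1 + z) (u(z) = √(z - 1) = √(-1 + z))
E + (-9*u(-3))*T(-7, 4) = -16 - 9*√(-1 - 3)*(-1) = -16 - 18*I*(-1) = -16 + 18*I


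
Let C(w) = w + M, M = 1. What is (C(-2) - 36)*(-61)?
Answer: 2257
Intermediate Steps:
C(w) = 1 + w (C(w) = w + 1 = 1 + w)
(C(-2) - 36)*(-61) = ((1 - 2) - 36)*(-61) = (-1 - 36)*(-61) = -37*(-61) = 2257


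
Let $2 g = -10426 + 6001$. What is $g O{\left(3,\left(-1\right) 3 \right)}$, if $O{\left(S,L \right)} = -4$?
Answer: $8850$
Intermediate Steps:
$g = - \frac{4425}{2}$ ($g = \frac{-10426 + 6001}{2} = \frac{1}{2} \left(-4425\right) = - \frac{4425}{2} \approx -2212.5$)
$g O{\left(3,\left(-1\right) 3 \right)} = \left(- \frac{4425}{2}\right) \left(-4\right) = 8850$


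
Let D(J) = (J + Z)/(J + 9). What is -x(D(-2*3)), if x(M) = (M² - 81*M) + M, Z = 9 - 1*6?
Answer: -81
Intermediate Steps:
Z = 3 (Z = 9 - 6 = 3)
D(J) = (3 + J)/(9 + J) (D(J) = (J + 3)/(J + 9) = (3 + J)/(9 + J))
x(M) = M² - 80*M
-x(D(-2*3)) = -(3 - 2*3)/(9 - 2*3)*(-80 + (3 - 2*3)/(9 - 2*3)) = -(3 - 6)/(9 - 6)*(-80 + (3 - 6)/(9 - 6)) = --3/3*(-80 - 3/3) = -(⅓)*(-3)*(-80 + (⅓)*(-3)) = -(-1)*(-80 - 1) = -(-1)*(-81) = -1*81 = -81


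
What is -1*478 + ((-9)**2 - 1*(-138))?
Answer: -259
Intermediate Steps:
-1*478 + ((-9)**2 - 1*(-138)) = -478 + (81 + 138) = -478 + 219 = -259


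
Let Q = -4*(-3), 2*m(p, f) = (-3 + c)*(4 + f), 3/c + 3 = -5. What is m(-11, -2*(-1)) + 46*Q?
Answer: 4335/8 ≈ 541.88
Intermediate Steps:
c = -3/8 (c = 3/(-3 - 5) = 3/(-8) = 3*(-⅛) = -3/8 ≈ -0.37500)
m(p, f) = -27/4 - 27*f/16 (m(p, f) = ((-3 - 3/8)*(4 + f))/2 = (-27*(4 + f)/8)/2 = (-27/2 - 27*f/8)/2 = -27/4 - 27*f/16)
Q = 12
m(-11, -2*(-1)) + 46*Q = (-27/4 - (-27)*(-1)/8) + 46*12 = (-27/4 - 27/16*2) + 552 = (-27/4 - 27/8) + 552 = -81/8 + 552 = 4335/8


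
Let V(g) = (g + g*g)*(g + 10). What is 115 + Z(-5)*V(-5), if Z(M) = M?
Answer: -385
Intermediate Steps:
V(g) = (10 + g)*(g + g**2) (V(g) = (g + g**2)*(10 + g) = (10 + g)*(g + g**2))
115 + Z(-5)*V(-5) = 115 - (-25)*(10 + (-5)**2 + 11*(-5)) = 115 - (-25)*(10 + 25 - 55) = 115 - (-25)*(-20) = 115 - 5*100 = 115 - 500 = -385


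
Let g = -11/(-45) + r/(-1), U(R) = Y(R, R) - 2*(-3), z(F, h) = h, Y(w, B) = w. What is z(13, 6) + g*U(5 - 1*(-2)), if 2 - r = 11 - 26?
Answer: -9532/45 ≈ -211.82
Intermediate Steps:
r = 17 (r = 2 - (11 - 26) = 2 - 1*(-15) = 2 + 15 = 17)
U(R) = 6 + R (U(R) = R - 2*(-3) = R + 6 = 6 + R)
g = -754/45 (g = -11/(-45) + 17/(-1) = -11*(-1/45) + 17*(-1) = 11/45 - 17 = -754/45 ≈ -16.756)
z(13, 6) + g*U(5 - 1*(-2)) = 6 - 754*(6 + (5 - 1*(-2)))/45 = 6 - 754*(6 + (5 + 2))/45 = 6 - 754*(6 + 7)/45 = 6 - 754/45*13 = 6 - 9802/45 = -9532/45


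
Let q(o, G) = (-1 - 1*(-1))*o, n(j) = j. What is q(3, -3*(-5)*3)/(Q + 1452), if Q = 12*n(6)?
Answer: 0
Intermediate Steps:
q(o, G) = 0 (q(o, G) = (-1 + 1)*o = 0*o = 0)
Q = 72 (Q = 12*6 = 72)
q(3, -3*(-5)*3)/(Q + 1452) = 0/(72 + 1452) = 0/1524 = 0*(1/1524) = 0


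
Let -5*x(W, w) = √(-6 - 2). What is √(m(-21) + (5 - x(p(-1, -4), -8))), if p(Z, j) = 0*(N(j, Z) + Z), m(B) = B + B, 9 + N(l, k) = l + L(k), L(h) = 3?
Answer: √(-925 + 10*I*√2)/5 ≈ 0.046498 + 6.0829*I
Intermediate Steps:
N(l, k) = -6 + l (N(l, k) = -9 + (l + 3) = -9 + (3 + l) = -6 + l)
m(B) = 2*B
p(Z, j) = 0 (p(Z, j) = 0*((-6 + j) + Z) = 0*(-6 + Z + j) = 0)
x(W, w) = -2*I*√2/5 (x(W, w) = -√(-6 - 2)/5 = -2*I*√2/5)
√(m(-21) + (5 - x(p(-1, -4), -8))) = √(2*(-21) + (5 - (-2)*I*√2/5)) = √(-42 + (5 + 2*I*√2/5)) = √(-37 + 2*I*√2/5)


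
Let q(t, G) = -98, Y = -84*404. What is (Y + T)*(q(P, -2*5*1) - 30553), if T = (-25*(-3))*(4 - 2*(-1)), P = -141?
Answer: 1026379386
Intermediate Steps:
Y = -33936
T = 450 (T = 75*(4 + 2) = 75*6 = 450)
(Y + T)*(q(P, -2*5*1) - 30553) = (-33936 + 450)*(-98 - 30553) = -33486*(-30651) = 1026379386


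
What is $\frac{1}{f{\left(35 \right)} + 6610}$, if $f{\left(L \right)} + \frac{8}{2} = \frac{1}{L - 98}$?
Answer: $\frac{63}{416177} \approx 0.00015138$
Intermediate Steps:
$f{\left(L \right)} = -4 + \frac{1}{-98 + L}$ ($f{\left(L \right)} = -4 + \frac{1}{L - 98} = -4 + \frac{1}{-98 + L}$)
$\frac{1}{f{\left(35 \right)} + 6610} = \frac{1}{\frac{393 - 140}{-98 + 35} + 6610} = \frac{1}{\frac{393 - 140}{-63} + 6610} = \frac{1}{\left(- \frac{1}{63}\right) 253 + 6610} = \frac{1}{- \frac{253}{63} + 6610} = \frac{1}{\frac{416177}{63}} = \frac{63}{416177}$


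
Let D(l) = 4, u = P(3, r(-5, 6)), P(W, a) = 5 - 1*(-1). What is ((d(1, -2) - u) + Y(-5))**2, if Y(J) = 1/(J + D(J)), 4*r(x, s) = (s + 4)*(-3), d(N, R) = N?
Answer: 36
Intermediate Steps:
r(x, s) = -3 - 3*s/4 (r(x, s) = ((s + 4)*(-3))/4 = ((4 + s)*(-3))/4 = (-12 - 3*s)/4 = -3 - 3*s/4)
P(W, a) = 6 (P(W, a) = 5 + 1 = 6)
u = 6
Y(J) = 1/(4 + J) (Y(J) = 1/(J + 4) = 1/(4 + J))
((d(1, -2) - u) + Y(-5))**2 = ((1 - 1*6) + 1/(4 - 5))**2 = ((1 - 6) + 1/(-1))**2 = (-5 - 1)**2 = (-6)**2 = 36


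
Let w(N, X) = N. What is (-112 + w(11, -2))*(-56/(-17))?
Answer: -5656/17 ≈ -332.71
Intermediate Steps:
(-112 + w(11, -2))*(-56/(-17)) = (-112 + 11)*(-56/(-17)) = -(-5656)*(-1)/17 = -101*56/17 = -5656/17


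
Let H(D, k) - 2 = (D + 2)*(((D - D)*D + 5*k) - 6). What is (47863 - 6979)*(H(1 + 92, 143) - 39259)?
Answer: 1148758632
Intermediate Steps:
H(D, k) = 2 + (-6 + 5*k)*(2 + D) (H(D, k) = 2 + (D + 2)*(((D - D)*D + 5*k) - 6) = 2 + (2 + D)*((0*D + 5*k) - 6) = 2 + (2 + D)*((0 + 5*k) - 6) = 2 + (2 + D)*(5*k - 6) = 2 + (2 + D)*(-6 + 5*k) = 2 + (-6 + 5*k)*(2 + D))
(47863 - 6979)*(H(1 + 92, 143) - 39259) = (47863 - 6979)*((-10 - 6*(1 + 92) + 10*143 + 5*(1 + 92)*143) - 39259) = 40884*((-10 - 6*93 + 1430 + 5*93*143) - 39259) = 40884*((-10 - 558 + 1430 + 66495) - 39259) = 40884*(67357 - 39259) = 40884*28098 = 1148758632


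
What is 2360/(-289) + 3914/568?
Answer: -104667/82076 ≈ -1.2752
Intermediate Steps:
2360/(-289) + 3914/568 = 2360*(-1/289) + 3914*(1/568) = -2360/289 + 1957/284 = -104667/82076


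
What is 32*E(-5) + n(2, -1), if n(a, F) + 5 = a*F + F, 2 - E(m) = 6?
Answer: -136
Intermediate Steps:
E(m) = -4 (E(m) = 2 - 1*6 = 2 - 6 = -4)
n(a, F) = -5 + F + F*a (n(a, F) = -5 + (a*F + F) = -5 + (F*a + F) = -5 + (F + F*a) = -5 + F + F*a)
32*E(-5) + n(2, -1) = 32*(-4) + (-5 - 1 - 1*2) = -128 + (-5 - 1 - 2) = -128 - 8 = -136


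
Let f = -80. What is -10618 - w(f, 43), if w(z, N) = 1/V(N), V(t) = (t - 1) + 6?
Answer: -509665/48 ≈ -10618.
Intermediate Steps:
V(t) = 5 + t (V(t) = (-1 + t) + 6 = 5 + t)
w(z, N) = 1/(5 + N)
-10618 - w(f, 43) = -10618 - 1/(5 + 43) = -10618 - 1/48 = -509665/48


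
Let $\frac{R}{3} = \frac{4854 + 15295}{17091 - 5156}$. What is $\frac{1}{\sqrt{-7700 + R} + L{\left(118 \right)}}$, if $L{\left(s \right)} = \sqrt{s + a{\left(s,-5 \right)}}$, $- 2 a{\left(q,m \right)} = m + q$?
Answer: $\frac{23870}{11935 \sqrt{246} + 2 i \sqrt{1096099097555}} \approx 0.0010111 - 0.011309 i$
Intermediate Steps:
$a{\left(q,m \right)} = - \frac{m}{2} - \frac{q}{2}$ ($a{\left(q,m \right)} = - \frac{m + q}{2} = - \frac{m}{2} - \frac{q}{2}$)
$R = \frac{60447}{11935}$ ($R = 3 \frac{4854 + 15295}{17091 - 5156} = 3 \cdot \frac{20149}{11935} = \frac{60447}{11935} \approx 5.0647$)
$L{\left(s \right)} = \sqrt{\frac{5}{2} + \frac{s}{2}}$ ($L{\left(s \right)} = \sqrt{s - \left(- \frac{5}{2} + \frac{s}{2}\right)} = \sqrt{\frac{5}{2} + \frac{s}{2}}$)
$\frac{1}{\sqrt{-7700 + R} + L{\left(118 \right)}} = \frac{1}{\sqrt{-7700 + \frac{60447}{11935}} + \frac{\sqrt{10 + 2 \cdot 118}}{2}} = \frac{1}{\sqrt{- \frac{91839053}{11935}} + \frac{\sqrt{10 + 236}}{2}} = \frac{1}{\frac{i \sqrt{1096099097555}}{11935} + \frac{\sqrt{246}}{2}} = \frac{1}{\frac{\sqrt{246}}{2} + \frac{i \sqrt{1096099097555}}{11935}}$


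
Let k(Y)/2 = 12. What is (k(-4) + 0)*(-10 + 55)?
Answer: 1080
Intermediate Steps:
k(Y) = 24 (k(Y) = 2*12 = 24)
(k(-4) + 0)*(-10 + 55) = (24 + 0)*(-10 + 55) = 24*45 = 1080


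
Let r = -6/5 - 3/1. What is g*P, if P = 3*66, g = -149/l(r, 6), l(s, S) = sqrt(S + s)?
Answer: -9834*sqrt(5) ≈ -21990.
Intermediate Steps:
r = -21/5 (r = -6*1/5 - 3*1 = -6/5 - 3 = -21/5 ≈ -4.2000)
g = -149*sqrt(5)/3 (g = -149/sqrt(6 - 21/5) = -149*sqrt(5)/3 ≈ -111.06)
P = 198
g*P = -149*sqrt(5)/3*198 = -9834*sqrt(5)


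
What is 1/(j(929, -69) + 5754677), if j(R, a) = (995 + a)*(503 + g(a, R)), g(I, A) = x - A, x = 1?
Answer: 1/5361127 ≈ 1.8653e-7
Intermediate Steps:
g(I, A) = 1 - A
j(R, a) = (504 - R)*(995 + a) (j(R, a) = (995 + a)*(503 + (1 - R)) = (995 + a)*(504 - R) = (504 - R)*(995 + a))
1/(j(929, -69) + 5754677) = 1/((501480 - 995*929 + 504*(-69) - 1*929*(-69)) + 5754677) = 1/((501480 - 924355 - 34776 + 64101) + 5754677) = 1/(-393550 + 5754677) = 1/5361127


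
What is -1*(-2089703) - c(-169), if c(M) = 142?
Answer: 2089561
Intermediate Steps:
-1*(-2089703) - c(-169) = -1*(-2089703) - 1*142 = 2089703 - 142 = 2089561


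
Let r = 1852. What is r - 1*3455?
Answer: -1603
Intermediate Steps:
r - 1*3455 = 1852 - 1*3455 = 1852 - 3455 = -1603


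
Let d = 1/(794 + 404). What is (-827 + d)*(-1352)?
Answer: 669743620/599 ≈ 1.1181e+6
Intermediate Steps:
d = 1/1198 ≈ 0.00083472
(-827 + d)*(-1352) = (-827 + 1/1198)*(-1352) = -990745/1198*(-1352) = 669743620/599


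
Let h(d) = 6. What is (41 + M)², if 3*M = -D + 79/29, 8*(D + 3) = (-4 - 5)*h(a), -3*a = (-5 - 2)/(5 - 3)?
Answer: 246961225/121104 ≈ 2039.3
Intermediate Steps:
a = 7/6 (a = -(-5 - 2)/(3*(5 - 3)) = -(-7)/(3*2) = -⅓*(-7/2) = 7/6 ≈ 1.1667)
D = -39/4 (D = -3 + ((-4 - 5)*6)/8 = -3 + (-9*6)/8 = -3 + (⅛)*(-54) = -3 - 27/4 = -39/4 ≈ -9.7500)
M = 1447/348 (M = (-1*(-39/4) + 79/29)/3 = (39/4 + 79*(1/29))/3 = (39/4 + 79/29)/3 = (⅓)*(1447/116) = 1447/348 ≈ 4.1580)
(41 + M)² = (41 + 1447/348)² = (15715/348)² = 246961225/121104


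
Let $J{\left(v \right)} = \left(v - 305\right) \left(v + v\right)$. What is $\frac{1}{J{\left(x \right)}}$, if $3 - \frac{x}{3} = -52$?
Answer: $- \frac{1}{46200} \approx -2.1645 \cdot 10^{-5}$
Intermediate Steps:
$x = 165$ ($x = 9 - -156 = 9 + 156 = 165$)
$J{\left(v \right)} = 2 v \left(-305 + v\right)$ ($J{\left(v \right)} = \left(-305 + v\right) 2 v = 2 v \left(-305 + v\right)$)
$\frac{1}{J{\left(x \right)}} = \frac{1}{2 \cdot 165 \left(-305 + 165\right)} = \frac{1}{2 \cdot 165 \left(-140\right)} = \frac{1}{-46200} = - \frac{1}{46200}$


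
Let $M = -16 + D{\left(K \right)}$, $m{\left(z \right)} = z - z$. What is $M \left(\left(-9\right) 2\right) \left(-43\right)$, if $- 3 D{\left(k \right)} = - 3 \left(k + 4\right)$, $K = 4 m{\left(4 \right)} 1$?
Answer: $-9288$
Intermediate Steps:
$m{\left(z \right)} = 0$
$K = 0$ ($K = 4 \cdot 0 \cdot 1 = 0 \cdot 1 = 0$)
$D{\left(k \right)} = 4 + k$ ($D{\left(k \right)} = - \frac{\left(-3\right) \left(k + 4\right)}{3} = - \frac{\left(-3\right) \left(4 + k\right)}{3} = - \frac{-12 - 3 k}{3} = 4 + k$)
$M = -12$ ($M = -16 + \left(4 + 0\right) = -16 + 4 = -12$)
$M \left(\left(-9\right) 2\right) \left(-43\right) = - 12 \left(\left(-9\right) 2\right) \left(-43\right) = \left(-12\right) \left(-18\right) \left(-43\right) = 216 \left(-43\right) = -9288$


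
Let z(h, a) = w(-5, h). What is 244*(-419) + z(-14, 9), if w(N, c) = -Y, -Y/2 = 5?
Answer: -102226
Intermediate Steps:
Y = -10 (Y = -2*5 = -10)
w(N, c) = 10 (w(N, c) = -1*(-10) = 10)
z(h, a) = 10
244*(-419) + z(-14, 9) = 244*(-419) + 10 = -102236 + 10 = -102226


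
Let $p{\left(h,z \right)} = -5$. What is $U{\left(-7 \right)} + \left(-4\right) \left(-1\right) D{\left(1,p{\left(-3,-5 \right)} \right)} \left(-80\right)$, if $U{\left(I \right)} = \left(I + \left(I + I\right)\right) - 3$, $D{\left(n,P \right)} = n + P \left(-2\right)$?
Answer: $-3544$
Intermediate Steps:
$D{\left(n,P \right)} = n - 2 P$
$U{\left(I \right)} = -3 + 3 I$ ($U{\left(I \right)} = \left(I + 2 I\right) - 3 = 3 I - 3 = -3 + 3 I$)
$U{\left(-7 \right)} + \left(-4\right) \left(-1\right) D{\left(1,p{\left(-3,-5 \right)} \right)} \left(-80\right) = \left(-3 + 3 \left(-7\right)\right) + \left(-4\right) \left(-1\right) \left(1 - -10\right) \left(-80\right) = \left(-3 - 21\right) + 4 \left(1 + 10\right) \left(-80\right) = -24 + 4 \cdot 11 \left(-80\right) = -24 + 44 \left(-80\right) = -24 - 3520 = -3544$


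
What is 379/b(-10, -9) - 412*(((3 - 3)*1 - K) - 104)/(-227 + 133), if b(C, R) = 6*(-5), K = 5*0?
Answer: -660533/1410 ≈ -468.46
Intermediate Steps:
K = 0
b(C, R) = -30
379/b(-10, -9) - 412*(((3 - 3)*1 - K) - 104)/(-227 + 133) = 379/(-30) - 412*(((3 - 3)*1 - 1*0) - 104)/(-227 + 133) = 379*(-1/30) - 412/((-94/((0*1 + 0) - 104))) = -379/30 - 412/((-94/((0 + 0) - 104))) = -379/30 - 412/((-94/(0 - 104))) = -379/30 - 412/((-94/(-104))) = -379/30 - 412/((-94*(-1/104))) = -379/30 - 412/47/52 = -379/30 - 412*52/47 = -379/30 - 21424/47 = -660533/1410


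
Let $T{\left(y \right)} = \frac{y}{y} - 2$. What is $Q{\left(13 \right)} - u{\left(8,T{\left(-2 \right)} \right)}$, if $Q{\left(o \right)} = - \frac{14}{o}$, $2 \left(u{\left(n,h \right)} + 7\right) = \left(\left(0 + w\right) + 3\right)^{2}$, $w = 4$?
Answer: $- \frac{483}{26} \approx -18.577$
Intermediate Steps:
$T{\left(y \right)} = -1$ ($T{\left(y \right)} = 1 - 2 = -1$)
$u{\left(n,h \right)} = \frac{35}{2}$ ($u{\left(n,h \right)} = -7 + \frac{\left(\left(0 + 4\right) + 3\right)^{2}}{2} = -7 + \frac{\left(4 + 3\right)^{2}}{2} = -7 + \frac{7^{2}}{2} = -7 + \frac{1}{2} \cdot 49 = -7 + \frac{49}{2} = \frac{35}{2}$)
$Q{\left(13 \right)} - u{\left(8,T{\left(-2 \right)} \right)} = - \frac{14}{13} - \frac{35}{2} = - \frac{483}{26}$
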